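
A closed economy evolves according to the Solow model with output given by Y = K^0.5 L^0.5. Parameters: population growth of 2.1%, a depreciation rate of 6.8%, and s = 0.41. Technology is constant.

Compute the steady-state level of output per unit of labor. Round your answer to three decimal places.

At the steady state, Δk = 0, so s·k^α = (n + δ)·k.
Dividing both sides by k: k^(1−α) = s / (n + δ).
k^0.5 = 0.41 / (0.021 + 0.068) = 0.41 / 0.089 = 4.6067
k* = 4.6067^(1/0.5) ≈ 21.2217
y* = (k*)^α = 21.2217^0.5 ≈ 4.6067

y* ≈ 4.607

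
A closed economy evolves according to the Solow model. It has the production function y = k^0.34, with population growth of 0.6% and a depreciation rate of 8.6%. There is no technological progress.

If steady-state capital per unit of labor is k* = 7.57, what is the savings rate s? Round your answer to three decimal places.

s ≈ 0.350

At the steady state, Δk = 0, so s·k^α = (n + δ)·k.
So s / (n + δ) = (k*)^(1−α) = 7.57^0.66 = 3.8037.
Therefore s = 3.8037 × (n + δ) = 3.8037 × 0.092 = 0.3499.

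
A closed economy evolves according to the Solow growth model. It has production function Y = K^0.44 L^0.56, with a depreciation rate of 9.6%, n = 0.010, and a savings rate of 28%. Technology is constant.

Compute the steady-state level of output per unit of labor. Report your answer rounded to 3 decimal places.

y* ≈ 2.145

Steady state requires s·f(k) = (n + δ)·k, i.e. s·k^α = (n + δ)·k.
Dividing both sides by k: k^(1−α) = s / (n + δ).
k^0.56 = 0.28 / (0.010 + 0.096) = 0.28 / 0.106 = 2.6415
k* = 2.6415^(1/0.56) ≈ 5.6664
y* = (k*)^α = 5.6664^0.44 ≈ 2.1451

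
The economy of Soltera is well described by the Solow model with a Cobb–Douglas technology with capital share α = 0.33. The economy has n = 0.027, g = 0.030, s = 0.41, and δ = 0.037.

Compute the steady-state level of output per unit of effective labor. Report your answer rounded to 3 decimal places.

Steady state requires s·f(k) = (n + g + δ)·k, i.e. s·k^α = (n + g + δ)·k.
Dividing both sides by k: k^(1−α) = s / (n + g + δ).
k^0.67 = 0.41 / (0.027 + 0.030 + 0.037) = 0.41 / 0.094 = 4.3617
k* = 4.3617^(1/0.67) ≈ 9.0097
y* = (k*)^α = 9.0097^0.33 ≈ 2.0656

y* = 2.066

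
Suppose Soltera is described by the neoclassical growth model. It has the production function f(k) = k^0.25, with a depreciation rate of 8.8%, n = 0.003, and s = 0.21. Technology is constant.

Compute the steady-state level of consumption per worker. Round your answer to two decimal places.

At the steady state, Δk = 0, so s·k^α = (n + δ)·k.
Dividing both sides by k: k^(1−α) = s / (n + δ).
k^0.75 = 0.21 / (0.003 + 0.088) = 0.21 / 0.091 = 2.3077
k* = 2.3077^(1/0.75) ≈ 3.0496
y* = (k*)^α = 3.0496^0.25 ≈ 1.3215
c* = (1 − s)·y* = (1 − 0.21) × 1.3215 ≈ 1.0440

c* ≈ 1.04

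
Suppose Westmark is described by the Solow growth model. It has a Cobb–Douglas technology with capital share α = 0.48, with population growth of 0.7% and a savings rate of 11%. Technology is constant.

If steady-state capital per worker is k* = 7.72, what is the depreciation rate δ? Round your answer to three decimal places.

δ ≈ 0.031

In steady state, investment equals break-even investment: s·k^α = (n + δ)·k.
So s / (n + δ) = (k*)^(1−α) = 7.72^0.52 = 2.8944.
Therefore n + δ = s / 2.8944 = 0.11 / 2.8944 = 0.0380, so δ = 0.0380 − 0.007 = 0.0310.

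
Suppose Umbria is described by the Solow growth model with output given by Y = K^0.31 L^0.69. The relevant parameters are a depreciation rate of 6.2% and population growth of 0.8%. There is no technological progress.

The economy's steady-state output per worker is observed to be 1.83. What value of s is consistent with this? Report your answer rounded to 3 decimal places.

Steady state requires s·f(k) = (n + δ)·k, i.e. s·k^α = (n + δ)·k.
Since y* = [s/(n + δ)]^(α/(1−α)), we have s/(n + δ) = (y*)^((1−α)/α) = 1.83^2.2258 = 3.8385.
Therefore s = 3.8385 × (n + δ) = 3.8385 × 0.070 = 0.2687.

s ≈ 0.269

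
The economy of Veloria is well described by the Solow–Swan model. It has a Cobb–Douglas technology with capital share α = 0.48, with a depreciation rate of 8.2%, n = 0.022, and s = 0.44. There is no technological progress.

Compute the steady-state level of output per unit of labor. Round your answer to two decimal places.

y* ≈ 3.79

Steady state requires s·f(k) = (n + δ)·k, i.e. s·k^α = (n + δ)·k.
Rearranging, k^(1−α) = s / (n + δ).
k^0.52 = 0.44 / (0.022 + 0.082) = 0.44 / 0.104 = 4.2308
k* = 4.2308^(1/0.52) ≈ 16.0199
y* = (k*)^α = 16.0199^0.48 ≈ 3.7865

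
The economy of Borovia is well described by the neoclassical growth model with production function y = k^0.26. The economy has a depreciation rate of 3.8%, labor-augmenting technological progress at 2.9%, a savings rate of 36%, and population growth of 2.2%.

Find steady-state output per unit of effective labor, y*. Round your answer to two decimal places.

y* = 1.63

In steady state, investment equals break-even investment: s·k^α = (n + g + δ)·k.
Rearranging, k^(1−α) = s / (n + g + δ).
k^0.74 = 0.36 / (0.022 + 0.029 + 0.038) = 0.36 / 0.089 = 4.0449
k* = 4.0449^(1/0.74) ≈ 6.6092
y* = (k*)^α = 6.6092^0.26 ≈ 1.6339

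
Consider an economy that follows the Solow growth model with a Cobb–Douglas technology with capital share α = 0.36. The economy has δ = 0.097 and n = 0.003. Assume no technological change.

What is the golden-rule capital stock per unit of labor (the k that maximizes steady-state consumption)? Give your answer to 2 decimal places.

k_gold ≈ 7.40

The golden rule sets f'(k) = n + δ, i.e. α·k^(α−1) = n + δ.
So k^(1−α) = α / (n + δ) = 0.36 / 0.100 = 3.6000.
k_gold = 3.6000^(1/0.64) ≈ 7.3998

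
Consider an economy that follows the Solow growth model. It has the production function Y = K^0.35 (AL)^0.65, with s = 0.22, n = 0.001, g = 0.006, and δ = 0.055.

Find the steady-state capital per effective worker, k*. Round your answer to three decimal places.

Steady state requires s·f(k) = (n + g + δ)·k, i.e. s·k^α = (n + g + δ)·k.
Dividing both sides by k: k^(1−α) = s / (n + g + δ).
k^0.65 = 0.22 / (0.001 + 0.006 + 0.055) = 0.22 / 0.062 = 3.5484
k* = 3.5484^(1/0.65) ≈ 7.0178

k* = 7.018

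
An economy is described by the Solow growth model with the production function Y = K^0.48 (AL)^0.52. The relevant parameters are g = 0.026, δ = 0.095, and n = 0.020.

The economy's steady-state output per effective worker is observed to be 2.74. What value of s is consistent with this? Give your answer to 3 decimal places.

s ≈ 0.420

At the steady state, Δk = 0, so s·k^α = (n + g + δ)·k.
Since y* = [s/(n + g + δ)]^(α/(1−α)), we have s/(n + g + δ) = (y*)^((1−α)/α) = 2.74^1.0833 = 2.9800.
Therefore s = 2.9800 × (n + g + δ) = 2.9800 × 0.141 = 0.4202.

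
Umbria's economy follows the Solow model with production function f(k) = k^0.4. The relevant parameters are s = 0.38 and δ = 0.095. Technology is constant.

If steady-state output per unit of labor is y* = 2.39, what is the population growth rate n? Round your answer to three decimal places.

Steady state requires s·f(k) = (n + δ)·k, i.e. s·k^α = (n + δ)·k.
Since y* = [s/(n + δ)]^(α/(1−α)), we have s/(n + δ) = (y*)^((1−α)/α) = 2.39^1.5 = 3.6949.
Therefore n + δ = s / 3.6949 = 0.38 / 3.6949 = 0.1028, so n = 0.1028 − 0.095 = 0.0078.

n ≈ 0.008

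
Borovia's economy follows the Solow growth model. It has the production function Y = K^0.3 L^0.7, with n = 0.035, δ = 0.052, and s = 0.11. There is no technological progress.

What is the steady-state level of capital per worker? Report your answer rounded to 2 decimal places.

k* ≈ 1.40

At the steady state, Δk = 0, so s·k^α = (n + δ)·k.
Rearranging, k^(1−α) = s / (n + δ).
k^0.7 = 0.11 / (0.035 + 0.052) = 0.11 / 0.087 = 1.2644
k* = 1.2644^(1/0.7) ≈ 1.3981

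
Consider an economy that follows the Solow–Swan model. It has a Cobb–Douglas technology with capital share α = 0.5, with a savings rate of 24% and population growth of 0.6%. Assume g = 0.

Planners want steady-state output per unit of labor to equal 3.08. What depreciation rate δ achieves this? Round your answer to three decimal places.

δ ≈ 0.072

In steady state, investment equals break-even investment: s·k^α = (n + δ)·k.
Since y* = [s/(n + δ)]^(α/(1−α)), we have s/(n + δ) = (y*)^((1−α)/α) = 3.08^1 = 3.0800.
Therefore n + δ = s / 3.0800 = 0.24 / 3.0800 = 0.0779, so δ = 0.0779 − 0.006 = 0.0719.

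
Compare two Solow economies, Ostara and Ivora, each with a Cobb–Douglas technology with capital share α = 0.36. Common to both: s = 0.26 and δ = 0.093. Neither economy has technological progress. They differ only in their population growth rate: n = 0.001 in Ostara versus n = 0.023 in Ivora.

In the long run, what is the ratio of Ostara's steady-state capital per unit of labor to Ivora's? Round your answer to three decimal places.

Steady-state k* = [s/(n + δ)]^(1/(1−α)), so the ratio is [ (s_O/(n + δ)_O) / (s_I/(n + δ)_I) ]^1.5625.
s_O/(n + δ)_O = 0.26/0.094 = 2.7660; s_I/(n + δ)_I = 0.26/0.116 = 2.2414.
Ratio = (2.7660/2.2414)^1.5625 = 1.2341^1.5625 ≈ 1.3891

ratio ≈ 1.389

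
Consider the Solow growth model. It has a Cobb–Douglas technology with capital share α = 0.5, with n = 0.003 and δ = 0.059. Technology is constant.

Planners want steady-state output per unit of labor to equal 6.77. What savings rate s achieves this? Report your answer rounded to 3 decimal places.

s ≈ 0.420

At the steady state, Δk = 0, so s·k^α = (n + δ)·k.
Since y* = [s/(n + δ)]^(α/(1−α)), we have s/(n + δ) = (y*)^((1−α)/α) = 6.77^1 = 6.7700.
Therefore s = 6.7700 × (n + δ) = 6.7700 × 0.062 = 0.4197.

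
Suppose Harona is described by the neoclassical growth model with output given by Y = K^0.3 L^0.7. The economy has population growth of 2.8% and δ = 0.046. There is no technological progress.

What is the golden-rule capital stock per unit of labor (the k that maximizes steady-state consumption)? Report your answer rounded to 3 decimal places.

The golden rule sets f'(k) = n + δ, i.e. α·k^(α−1) = n + δ.
So k^(1−α) = α / (n + δ) = 0.3 / 0.074 = 4.0541.
k_gold = 4.0541^(1/0.7) ≈ 7.3862

k_gold ≈ 7.386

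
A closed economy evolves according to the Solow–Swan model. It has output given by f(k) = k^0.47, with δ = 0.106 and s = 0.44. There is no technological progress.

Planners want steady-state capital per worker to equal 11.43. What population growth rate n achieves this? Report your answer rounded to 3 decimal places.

n ≈ 0.015

In steady state, investment equals break-even investment: s·k^α = (n + δ)·k.
So s / (n + δ) = (k*)^(1−α) = 11.43^0.53 = 3.6372.
Therefore n + δ = s / 3.6372 = 0.44 / 3.6372 = 0.1210, so n = 0.1210 − 0.106 = 0.0150.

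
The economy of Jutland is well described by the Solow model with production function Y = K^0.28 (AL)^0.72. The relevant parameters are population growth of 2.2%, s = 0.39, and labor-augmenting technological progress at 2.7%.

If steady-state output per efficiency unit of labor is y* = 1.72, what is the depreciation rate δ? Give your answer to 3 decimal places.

δ ≈ 0.048

At the steady state, Δk = 0, so s·k^α = (n + g + δ)·k.
Since y* = [s/(n + g + δ)]^(α/(1−α)), we have s/(n + g + δ) = (y*)^((1−α)/α) = 1.72^2.5714 = 4.0331.
Therefore n + g + δ = s / 4.0331 = 0.39 / 4.0331 = 0.0967, so δ = 0.0967 − 0.049 = 0.0477.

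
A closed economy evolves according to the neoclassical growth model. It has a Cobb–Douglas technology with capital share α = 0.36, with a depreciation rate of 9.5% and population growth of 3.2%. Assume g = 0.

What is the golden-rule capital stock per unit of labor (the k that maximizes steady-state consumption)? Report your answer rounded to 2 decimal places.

k_gold ≈ 5.09

The golden rule sets f'(k) = n + δ, i.e. α·k^(α−1) = n + δ.
So k^(1−α) = α / (n + δ) = 0.36 / 0.127 = 2.8346.
k_gold = 2.8346^(1/0.64) ≈ 5.0935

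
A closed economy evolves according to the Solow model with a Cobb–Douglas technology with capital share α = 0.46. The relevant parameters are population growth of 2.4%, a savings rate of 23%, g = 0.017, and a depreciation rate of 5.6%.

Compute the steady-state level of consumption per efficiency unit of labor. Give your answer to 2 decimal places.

In steady state, investment equals break-even investment: s·k^α = (n + g + δ)·k.
Rearranging, k^(1−α) = s / (n + g + δ).
k^0.54 = 0.23 / (0.024 + 0.017 + 0.056) = 0.23 / 0.097 = 2.3711
k* = 2.3711^(1/0.54) ≈ 4.9471
y* = (k*)^α = 4.9471^0.46 ≈ 2.0864
c* = (1 − s)·y* = (1 − 0.23) × 2.0864 ≈ 1.6065

c* = 1.61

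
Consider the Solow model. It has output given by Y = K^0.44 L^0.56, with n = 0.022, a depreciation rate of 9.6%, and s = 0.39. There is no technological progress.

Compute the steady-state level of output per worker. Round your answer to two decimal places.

y* ≈ 2.56

In steady state, investment equals break-even investment: s·k^α = (n + δ)·k.
Rearranging, k^(1−α) = s / (n + δ).
k^0.56 = 0.39 / (0.022 + 0.096) = 0.39 / 0.118 = 3.3051
k* = 3.3051^(1/0.56) ≈ 8.4550
y* = (k*)^α = 8.4550^0.44 ≈ 2.5582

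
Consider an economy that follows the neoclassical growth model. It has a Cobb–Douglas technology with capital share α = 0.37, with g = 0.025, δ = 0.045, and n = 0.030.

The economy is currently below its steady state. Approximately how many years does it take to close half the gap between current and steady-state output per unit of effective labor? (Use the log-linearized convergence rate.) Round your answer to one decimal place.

about 11.0 years

Near the steady state the convergence rate is λ = (1 − α)(n + g + δ).
λ = (1 − 0.37) × 0.100 = 0.63 × 0.100 = 0.0630
Half-life = ln 2 / λ = 0.6931 / 0.0630 ≈ 11.00 years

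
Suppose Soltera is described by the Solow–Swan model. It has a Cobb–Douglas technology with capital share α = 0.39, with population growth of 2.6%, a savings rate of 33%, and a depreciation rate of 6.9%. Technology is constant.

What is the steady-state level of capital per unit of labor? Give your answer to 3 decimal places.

At the steady state, Δk = 0, so s·k^α = (n + δ)·k.
Dividing both sides by k: k^(1−α) = s / (n + δ).
k^0.61 = 0.33 / (0.026 + 0.069) = 0.33 / 0.095 = 3.4737
k* = 3.4737^(1/0.61) ≈ 7.7010

k* ≈ 7.701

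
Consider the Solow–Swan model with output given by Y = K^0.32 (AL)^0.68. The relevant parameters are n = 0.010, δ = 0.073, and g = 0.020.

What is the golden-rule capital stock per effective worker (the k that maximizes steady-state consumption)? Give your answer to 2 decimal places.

k_gold ≈ 5.30

The golden rule sets f'(k) = n + g + δ, i.e. α·k^(α−1) = n + g + δ.
So k^(1−α) = α / (n + g + δ) = 0.32 / 0.103 = 3.1068.
k_gold = 3.1068^(1/0.68) ≈ 5.2965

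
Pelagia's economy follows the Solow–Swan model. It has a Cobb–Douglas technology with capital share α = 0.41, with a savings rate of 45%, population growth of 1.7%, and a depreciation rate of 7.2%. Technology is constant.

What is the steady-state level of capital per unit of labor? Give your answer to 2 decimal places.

Steady state requires s·f(k) = (n + δ)·k, i.e. s·k^α = (n + δ)·k.
Rearranging, k^(1−α) = s / (n + δ).
k^0.59 = 0.45 / (0.017 + 0.072) = 0.45 / 0.089 = 5.0562
k* = 5.0562^(1/0.59) ≈ 15.5927

k* = 15.59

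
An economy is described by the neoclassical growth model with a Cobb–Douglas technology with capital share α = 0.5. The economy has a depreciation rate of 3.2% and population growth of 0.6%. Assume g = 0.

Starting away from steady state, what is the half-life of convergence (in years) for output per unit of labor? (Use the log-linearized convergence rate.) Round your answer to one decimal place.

Near the steady state the convergence rate is λ = (1 − α)(n + δ).
λ = (1 − 0.5) × 0.038 = 0.5 × 0.038 = 0.0190
Half-life = ln 2 / λ = 0.6931 / 0.0190 ≈ 36.48 years

t_½ ≈ 36.5 years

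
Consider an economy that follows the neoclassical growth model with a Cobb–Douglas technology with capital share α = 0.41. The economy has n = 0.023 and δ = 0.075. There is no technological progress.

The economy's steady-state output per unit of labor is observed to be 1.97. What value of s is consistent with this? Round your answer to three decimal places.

In steady state, investment equals break-even investment: s·k^α = (n + δ)·k.
Since y* = [s/(n + δ)]^(α/(1−α)), we have s/(n + δ) = (y*)^((1−α)/α) = 1.97^1.439 = 2.6530.
Therefore s = 2.6530 × (n + δ) = 2.6530 × 0.098 = 0.2600.

s ≈ 0.260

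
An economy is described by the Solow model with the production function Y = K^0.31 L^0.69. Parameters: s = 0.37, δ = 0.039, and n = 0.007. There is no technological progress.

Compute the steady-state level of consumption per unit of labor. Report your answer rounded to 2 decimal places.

c* ≈ 1.61

Steady state requires s·f(k) = (n + δ)·k, i.e. s·k^α = (n + δ)·k.
Rearranging, k^(1−α) = s / (n + δ).
k^0.69 = 0.37 / (0.007 + 0.039) = 0.37 / 0.046 = 8.0435
k* = 8.0435^(1/0.69) ≈ 20.5229
y* = (k*)^α = 20.5229^0.31 ≈ 2.5515
c* = (1 − s)·y* = (1 − 0.37) × 2.5515 ≈ 1.6074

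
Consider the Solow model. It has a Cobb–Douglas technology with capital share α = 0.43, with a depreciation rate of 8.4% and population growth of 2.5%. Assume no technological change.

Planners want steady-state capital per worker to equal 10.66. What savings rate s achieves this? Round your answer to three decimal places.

At the steady state, Δk = 0, so s·k^α = (n + δ)·k.
So s / (n + δ) = (k*)^(1−α) = 10.66^0.57 = 3.8532.
Therefore s = 3.8532 × (n + δ) = 3.8532 × 0.109 = 0.4200.

s ≈ 0.420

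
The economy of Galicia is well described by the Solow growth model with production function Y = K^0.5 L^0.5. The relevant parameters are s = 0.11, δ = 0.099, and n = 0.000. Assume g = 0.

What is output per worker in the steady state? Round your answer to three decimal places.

y* = 1.111

At the steady state, Δk = 0, so s·k^α = (n + δ)·k.
Rearranging, k^(1−α) = s / (n + δ).
k^0.5 = 0.11 / (0.000 + 0.099) = 0.11 / 0.099 = 1.1111
k* = 1.1111^(1/0.5) ≈ 1.2345
y* = (k*)^α = 1.2345^0.5 ≈ 1.1111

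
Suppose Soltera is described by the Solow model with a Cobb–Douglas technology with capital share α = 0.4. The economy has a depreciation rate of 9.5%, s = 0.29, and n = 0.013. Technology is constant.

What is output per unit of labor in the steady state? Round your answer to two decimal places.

In steady state, investment equals break-even investment: s·k^α = (n + δ)·k.
Rearranging, k^(1−α) = s / (n + δ).
k^0.6 = 0.29 / (0.013 + 0.095) = 0.29 / 0.108 = 2.6852
k* = 2.6852^(1/0.6) ≈ 5.1875
y* = (k*)^α = 5.1875^0.4 ≈ 1.9319

y* ≈ 1.93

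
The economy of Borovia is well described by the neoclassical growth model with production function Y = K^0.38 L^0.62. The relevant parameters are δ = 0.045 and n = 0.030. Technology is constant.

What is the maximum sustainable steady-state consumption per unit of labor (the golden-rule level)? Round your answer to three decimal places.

At the golden rule, f'(k) = n + δ, so α·k^(α−1) = n + δ and k_gold = (α/(n + δ))^(1/(1−α)).
k_gold = (0.38/0.075)^(1/0.62) = 5.0667^1.6129 ≈ 13.6978
c_gold = f(k_gold) − (n + δ)·k_gold = 2.7035 − 0.075×13.6978 ≈ 1.6762

c_gold ≈ 1.676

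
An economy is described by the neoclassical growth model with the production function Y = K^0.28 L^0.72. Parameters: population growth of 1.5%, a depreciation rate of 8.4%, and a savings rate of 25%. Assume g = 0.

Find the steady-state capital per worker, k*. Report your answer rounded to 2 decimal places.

k* = 3.62

Steady state requires s·f(k) = (n + δ)·k, i.e. s·k^α = (n + δ)·k.
Dividing both sides by k: k^(1−α) = s / (n + δ).
k^0.72 = 0.25 / (0.015 + 0.084) = 0.25 / 0.099 = 2.5253
k* = 2.5253^(1/0.72) ≈ 3.6205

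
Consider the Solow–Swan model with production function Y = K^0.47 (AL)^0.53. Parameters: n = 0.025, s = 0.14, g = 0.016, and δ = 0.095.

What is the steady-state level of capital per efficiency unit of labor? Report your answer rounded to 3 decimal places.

In steady state, investment equals break-even investment: s·k^α = (n + g + δ)·k.
Rearranging, k^(1−α) = s / (n + g + δ).
k^0.53 = 0.14 / (0.025 + 0.016 + 0.095) = 0.14 / 0.136 = 1.0294
k* = 1.0294^(1/0.53) ≈ 1.0562

k* = 1.056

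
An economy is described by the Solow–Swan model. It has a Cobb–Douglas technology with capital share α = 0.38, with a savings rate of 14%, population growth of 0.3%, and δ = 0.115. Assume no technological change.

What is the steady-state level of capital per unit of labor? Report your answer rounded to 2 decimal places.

k* = 1.32

In steady state, investment equals break-even investment: s·k^α = (n + δ)·k.
Dividing both sides by k: k^(1−α) = s / (n + δ).
k^0.62 = 0.14 / (0.003 + 0.115) = 0.14 / 0.118 = 1.1864
k* = 1.1864^(1/0.62) ≈ 1.3174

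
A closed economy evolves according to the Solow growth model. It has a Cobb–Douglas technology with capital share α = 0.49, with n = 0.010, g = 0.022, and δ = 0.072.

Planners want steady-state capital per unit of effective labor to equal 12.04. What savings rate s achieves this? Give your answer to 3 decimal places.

At the steady state, Δk = 0, so s·k^α = (n + g + δ)·k.
So s / (n + g + δ) = (k*)^(1−α) = 12.04^0.51 = 3.5573.
Therefore s = 3.5573 × (n + g + δ) = 3.5573 × 0.104 = 0.3700.

s ≈ 0.370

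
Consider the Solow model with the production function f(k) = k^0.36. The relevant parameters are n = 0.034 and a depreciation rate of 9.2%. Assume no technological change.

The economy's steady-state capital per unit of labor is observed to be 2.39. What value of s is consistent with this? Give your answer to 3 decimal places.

In steady state, investment equals break-even investment: s·k^α = (n + δ)·k.
So s / (n + δ) = (k*)^(1−α) = 2.39^0.64 = 1.7465.
Therefore s = 1.7465 × (n + δ) = 1.7465 × 0.126 = 0.2201.

s ≈ 0.220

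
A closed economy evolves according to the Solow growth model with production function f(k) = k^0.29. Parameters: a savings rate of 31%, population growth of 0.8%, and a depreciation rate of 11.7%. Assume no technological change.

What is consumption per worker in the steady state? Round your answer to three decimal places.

At the steady state, Δk = 0, so s·k^α = (n + δ)·k.
Rearranging, k^(1−α) = s / (n + δ).
k^0.71 = 0.31 / (0.008 + 0.117) = 0.31 / 0.125 = 2.4800
k* = 2.4800^(1/0.71) ≈ 3.5939
y* = (k*)^α = 3.5939^0.29 ≈ 1.4492
c* = (1 − s)·y* = (1 − 0.31) × 1.4492 ≈ 0.9999

c* ≈ 1.000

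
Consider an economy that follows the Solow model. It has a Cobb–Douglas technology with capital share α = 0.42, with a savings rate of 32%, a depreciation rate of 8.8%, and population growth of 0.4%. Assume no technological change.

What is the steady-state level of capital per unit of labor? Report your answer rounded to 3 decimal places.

At the steady state, Δk = 0, so s·k^α = (n + δ)·k.
Rearranging, k^(1−α) = s / (n + δ).
k^0.58 = 0.32 / (0.004 + 0.088) = 0.32 / 0.092 = 3.4783
k* = 3.4783^(1/0.58) ≈ 8.5781

k* ≈ 8.578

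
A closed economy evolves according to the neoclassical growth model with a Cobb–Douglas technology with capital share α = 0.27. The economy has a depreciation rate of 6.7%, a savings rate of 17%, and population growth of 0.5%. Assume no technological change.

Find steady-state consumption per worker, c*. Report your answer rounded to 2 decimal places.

In steady state, investment equals break-even investment: s·k^α = (n + δ)·k.
Dividing both sides by k: k^(1−α) = s / (n + δ).
k^0.73 = 0.17 / (0.005 + 0.067) = 0.17 / 0.072 = 2.3611
k* = 2.3611^(1/0.73) ≈ 3.2443
y* = (k*)^α = 3.2443^0.27 ≈ 1.3741
c* = (1 − s)·y* = (1 − 0.17) × 1.3741 ≈ 1.1405

c* = 1.14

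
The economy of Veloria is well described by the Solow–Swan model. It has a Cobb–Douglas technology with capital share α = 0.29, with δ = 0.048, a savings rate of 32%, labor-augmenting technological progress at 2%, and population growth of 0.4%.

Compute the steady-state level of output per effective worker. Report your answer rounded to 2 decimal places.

Steady state requires s·f(k) = (n + g + δ)·k, i.e. s·k^α = (n + g + δ)·k.
Rearranging, k^(1−α) = s / (n + g + δ).
k^0.71 = 0.32 / (0.004 + 0.020 + 0.048) = 0.32 / 0.072 = 4.4444
k* = 4.4444^(1/0.71) ≈ 8.1736
y* = (k*)^α = 8.1736^0.29 ≈ 1.8391

y* ≈ 1.84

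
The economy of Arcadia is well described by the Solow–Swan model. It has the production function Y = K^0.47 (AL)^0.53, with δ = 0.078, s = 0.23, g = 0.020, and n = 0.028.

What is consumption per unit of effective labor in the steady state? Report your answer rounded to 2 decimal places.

c* = 1.31

In steady state, investment equals break-even investment: s·k^α = (n + g + δ)·k.
Rearranging, k^(1−α) = s / (n + g + δ).
k^0.53 = 0.23 / (0.028 + 0.020 + 0.078) = 0.23 / 0.126 = 1.8254
k* = 1.8254^(1/0.53) ≈ 3.1126
y* = (k*)^α = 3.1126^0.47 ≈ 1.7052
c* = (1 − s)·y* = (1 − 0.23) × 1.7052 ≈ 1.3130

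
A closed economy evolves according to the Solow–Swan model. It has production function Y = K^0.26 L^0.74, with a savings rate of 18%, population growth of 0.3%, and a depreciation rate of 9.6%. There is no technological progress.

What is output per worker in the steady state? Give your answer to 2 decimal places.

y* = 1.23

At the steady state, Δk = 0, so s·k^α = (n + δ)·k.
Dividing both sides by k: k^(1−α) = s / (n + δ).
k^0.74 = 0.18 / (0.003 + 0.096) = 0.18 / 0.099 = 1.8182
k* = 1.8182^(1/0.74) ≈ 2.2432
y* = (k*)^α = 2.2432^0.26 ≈ 1.2337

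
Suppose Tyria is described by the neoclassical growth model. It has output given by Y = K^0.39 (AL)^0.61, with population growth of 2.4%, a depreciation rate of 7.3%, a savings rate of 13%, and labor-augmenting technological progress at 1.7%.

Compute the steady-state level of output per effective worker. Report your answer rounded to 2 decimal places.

Steady state requires s·f(k) = (n + g + δ)·k, i.e. s·k^α = (n + g + δ)·k.
Dividing both sides by k: k^(1−α) = s / (n + g + δ).
k^0.61 = 0.13 / (0.024 + 0.017 + 0.073) = 0.13 / 0.114 = 1.1404
k* = 1.1404^(1/0.61) ≈ 1.2403
y* = (k*)^α = 1.2403^0.39 ≈ 1.0876

y* ≈ 1.09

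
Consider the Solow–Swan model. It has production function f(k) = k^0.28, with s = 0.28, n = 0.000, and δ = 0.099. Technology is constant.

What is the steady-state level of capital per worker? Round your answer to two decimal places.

In steady state, investment equals break-even investment: s·k^α = (n + δ)·k.
Rearranging, k^(1−α) = s / (n + δ).
k^0.72 = 0.28 / (0.000 + 0.099) = 0.28 / 0.099 = 2.8283
k* = 2.8283^(1/0.72) ≈ 4.2376

k* ≈ 4.24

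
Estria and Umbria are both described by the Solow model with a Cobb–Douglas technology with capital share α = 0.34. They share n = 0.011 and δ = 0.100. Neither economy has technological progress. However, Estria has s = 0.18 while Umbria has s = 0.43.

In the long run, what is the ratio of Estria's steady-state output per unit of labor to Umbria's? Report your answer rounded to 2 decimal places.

y*_E / y*_U ≈ 0.64

Steady-state y* = [s/(n + δ)]^(α/(1−α)), so the ratio is [ (s_E/(n + δ)_E) / (s_U/(n + δ)_U) ]^0.5152.
s_E/(n + δ)_E = 0.18/0.111 = 1.6216; s_U/(n + δ)_U = 0.43/0.111 = 3.8739.
Ratio = (1.6216/3.8739)^0.5152 = 0.4186^0.5152 ≈ 0.6385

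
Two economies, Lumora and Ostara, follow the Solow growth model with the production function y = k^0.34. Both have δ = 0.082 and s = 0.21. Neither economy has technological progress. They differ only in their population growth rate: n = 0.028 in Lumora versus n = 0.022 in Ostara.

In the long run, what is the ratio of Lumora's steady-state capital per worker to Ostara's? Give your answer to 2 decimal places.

ratio ≈ 0.92

Steady-state k* = [s/(n + δ)]^(1/(1−α)), so the ratio is [ (s_L/(n + δ)_L) / (s_O/(n + δ)_O) ]^1.5152.
s_L/(n + δ)_L = 0.21/0.110 = 1.9091; s_O/(n + δ)_O = 0.21/0.104 = 2.0192.
Ratio = (1.9091/2.0192)^1.5152 = 0.9455^1.5152 ≈ 0.9186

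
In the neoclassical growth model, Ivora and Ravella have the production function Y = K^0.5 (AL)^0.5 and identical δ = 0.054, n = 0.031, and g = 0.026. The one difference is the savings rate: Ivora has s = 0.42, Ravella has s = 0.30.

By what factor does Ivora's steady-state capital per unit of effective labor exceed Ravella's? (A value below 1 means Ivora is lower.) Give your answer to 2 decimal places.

ratio ≈ 1.96

Steady-state k* = [s/(n + g + δ)]^(1/(1−α)), so the ratio is [ (s_I/(n + g + δ)_I) / (s_R/(n + g + δ)_R) ]^2.
s_I/(n + g + δ)_I = 0.42/0.111 = 3.7838; s_R/(n + g + δ)_R = 0.30/0.111 = 2.7027.
Ratio = (3.7838/2.7027)^2 = 1.4000^2 ≈ 1.9600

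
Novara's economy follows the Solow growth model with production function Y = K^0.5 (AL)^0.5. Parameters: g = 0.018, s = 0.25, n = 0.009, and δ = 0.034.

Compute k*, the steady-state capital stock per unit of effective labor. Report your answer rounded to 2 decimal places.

At the steady state, Δk = 0, so s·k^α = (n + g + δ)·k.
Dividing both sides by k: k^(1−α) = s / (n + g + δ).
k^0.5 = 0.25 / (0.009 + 0.018 + 0.034) = 0.25 / 0.061 = 4.0984
k* = 4.0984^(1/0.5) ≈ 16.7969

k* ≈ 16.80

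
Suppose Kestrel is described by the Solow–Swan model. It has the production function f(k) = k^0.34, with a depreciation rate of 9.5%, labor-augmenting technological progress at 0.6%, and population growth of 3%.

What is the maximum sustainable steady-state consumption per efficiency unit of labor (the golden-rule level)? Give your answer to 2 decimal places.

c_gold ≈ 1.08

At the golden rule, f'(k) = n + g + δ, so α·k^(α−1) = n + g + δ and k_gold = (α/(n + g + δ))^(1/(1−α)).
k_gold = (0.34/0.131)^(1/0.66) = 2.5954^1.5152 ≈ 4.2423
c_gold = f(k_gold) − (n + g + δ)·k_gold = 1.6345 − 0.131×4.2423 ≈ 1.0788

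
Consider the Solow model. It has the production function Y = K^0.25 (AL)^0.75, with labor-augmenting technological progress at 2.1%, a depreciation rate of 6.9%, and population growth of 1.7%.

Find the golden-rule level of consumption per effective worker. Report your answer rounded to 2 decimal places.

c_gold ≈ 1.00

At the golden rule, f'(k) = n + g + δ, so α·k^(α−1) = n + g + δ and k_gold = (α/(n + g + δ))^(1/(1−α)).
k_gold = (0.25/0.107)^(1/0.75) = 2.3364^1.3333 ≈ 3.1002
c_gold = f(k_gold) − (n + g + δ)·k_gold = 1.3269 − 0.107×3.1002 ≈ 0.9952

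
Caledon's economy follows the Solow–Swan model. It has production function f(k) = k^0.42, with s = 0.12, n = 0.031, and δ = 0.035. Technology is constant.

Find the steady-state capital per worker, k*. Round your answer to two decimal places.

In steady state, investment equals break-even investment: s·k^α = (n + δ)·k.
Dividing both sides by k: k^(1−α) = s / (n + δ).
k^0.58 = 0.12 / (0.031 + 0.035) = 0.12 / 0.066 = 1.8182
k* = 1.8182^(1/0.58) ≈ 2.8032

k* = 2.80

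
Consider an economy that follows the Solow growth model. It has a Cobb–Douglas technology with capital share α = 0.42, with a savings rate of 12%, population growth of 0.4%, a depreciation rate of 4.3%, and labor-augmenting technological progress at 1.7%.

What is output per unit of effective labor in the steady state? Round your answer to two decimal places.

y* ≈ 1.58

At the steady state, Δk = 0, so s·k^α = (n + g + δ)·k.
Dividing both sides by k: k^(1−α) = s / (n + g + δ).
k^0.58 = 0.12 / (0.004 + 0.017 + 0.043) = 0.12 / 0.064 = 1.8750
k* = 1.8750^(1/0.58) ≈ 2.9559
y* = (k*)^α = 2.9559^0.42 ≈ 1.5765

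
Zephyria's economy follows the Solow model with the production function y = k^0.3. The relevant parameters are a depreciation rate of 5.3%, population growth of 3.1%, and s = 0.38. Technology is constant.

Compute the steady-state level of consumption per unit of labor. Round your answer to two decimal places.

c* ≈ 1.18

Steady state requires s·f(k) = (n + δ)·k, i.e. s·k^α = (n + δ)·k.
Rearranging, k^(1−α) = s / (n + δ).
k^0.7 = 0.38 / (0.031 + 0.053) = 0.38 / 0.084 = 4.5238
k* = 4.5238^(1/0.7) ≈ 8.6384
y* = (k*)^α = 8.6384^0.3 ≈ 1.9095
c* = (1 − s)·y* = (1 − 0.38) × 1.9095 ≈ 1.1839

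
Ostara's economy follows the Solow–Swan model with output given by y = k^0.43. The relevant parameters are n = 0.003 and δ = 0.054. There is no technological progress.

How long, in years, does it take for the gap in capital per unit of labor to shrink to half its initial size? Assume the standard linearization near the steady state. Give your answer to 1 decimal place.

about 21.3 years

Near the steady state the convergence rate is λ = (1 − α)(n + δ).
λ = (1 − 0.43) × 0.057 = 0.57 × 0.057 = 0.03249
Half-life = ln 2 / λ = 0.6931 / 0.03249 ≈ 21.33 years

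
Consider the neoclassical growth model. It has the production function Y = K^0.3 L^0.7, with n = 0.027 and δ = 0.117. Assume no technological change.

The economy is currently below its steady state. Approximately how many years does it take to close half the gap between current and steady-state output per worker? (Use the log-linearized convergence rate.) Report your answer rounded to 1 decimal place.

Near the steady state the convergence rate is λ = (1 − α)(n + δ).
λ = (1 − 0.3) × 0.144 = 0.7 × 0.144 = 0.1008
Half-life = ln 2 / λ = 0.6931 / 0.1008 ≈ 6.88 years

about 6.9 years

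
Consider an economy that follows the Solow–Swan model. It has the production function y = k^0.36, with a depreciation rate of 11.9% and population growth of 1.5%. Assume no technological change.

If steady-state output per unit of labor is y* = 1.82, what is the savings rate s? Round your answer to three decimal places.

s ≈ 0.389

At the steady state, Δk = 0, so s·k^α = (n + δ)·k.
Since y* = [s/(n + δ)]^(α/(1−α)), we have s/(n + δ) = (y*)^((1−α)/α) = 1.82^1.7778 = 2.8997.
Therefore s = 2.8997 × (n + δ) = 2.8997 × 0.134 = 0.3886.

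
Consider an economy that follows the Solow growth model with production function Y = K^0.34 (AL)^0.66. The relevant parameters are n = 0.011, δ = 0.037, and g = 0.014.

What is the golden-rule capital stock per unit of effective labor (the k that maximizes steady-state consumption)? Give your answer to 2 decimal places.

The golden rule sets f'(k) = n + g + δ, i.e. α·k^(α−1) = n + g + δ.
So k^(1−α) = α / (n + g + δ) = 0.34 / 0.062 = 5.4839.
k_gold = 5.4839^(1/0.66) ≈ 13.1775

k_gold ≈ 13.18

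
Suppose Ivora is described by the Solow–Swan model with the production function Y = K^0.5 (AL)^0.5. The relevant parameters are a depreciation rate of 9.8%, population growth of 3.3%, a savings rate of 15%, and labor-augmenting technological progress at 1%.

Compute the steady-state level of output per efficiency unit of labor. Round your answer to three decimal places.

y* = 1.064

Steady state requires s·f(k) = (n + g + δ)·k, i.e. s·k^α = (n + g + δ)·k.
Dividing both sides by k: k^(1−α) = s / (n + g + δ).
k^0.5 = 0.15 / (0.033 + 0.010 + 0.098) = 0.15 / 0.141 = 1.0638
k* = 1.0638^(1/0.5) ≈ 1.1317
y* = (k*)^α = 1.1317^0.5 ≈ 1.0638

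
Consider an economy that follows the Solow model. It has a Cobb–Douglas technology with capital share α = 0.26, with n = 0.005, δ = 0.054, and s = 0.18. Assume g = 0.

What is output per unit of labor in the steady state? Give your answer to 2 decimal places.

y* ≈ 1.48

Steady state requires s·f(k) = (n + δ)·k, i.e. s·k^α = (n + δ)·k.
Rearranging, k^(1−α) = s / (n + δ).
k^0.74 = 0.18 / (0.005 + 0.054) = 0.18 / 0.059 = 3.0508
k* = 3.0508^(1/0.74) ≈ 4.5145
y* = (k*)^α = 4.5145^0.26 ≈ 1.4798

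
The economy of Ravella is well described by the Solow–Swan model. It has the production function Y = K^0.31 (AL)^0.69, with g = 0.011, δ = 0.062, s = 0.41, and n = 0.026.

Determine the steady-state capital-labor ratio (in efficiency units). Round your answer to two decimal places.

k* = 7.84

Steady state requires s·f(k) = (n + g + δ)·k, i.e. s·k^α = (n + g + δ)·k.
Dividing both sides by k: k^(1−α) = s / (n + g + δ).
k^0.69 = 0.41 / (0.026 + 0.011 + 0.062) = 0.41 / 0.099 = 4.1414
k* = 4.1414^(1/0.69) ≈ 7.8418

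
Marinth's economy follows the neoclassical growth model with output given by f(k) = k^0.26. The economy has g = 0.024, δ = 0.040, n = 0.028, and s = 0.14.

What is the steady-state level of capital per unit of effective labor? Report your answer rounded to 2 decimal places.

k* = 1.76

In steady state, investment equals break-even investment: s·k^α = (n + g + δ)·k.
Dividing both sides by k: k^(1−α) = s / (n + g + δ).
k^0.74 = 0.14 / (0.028 + 0.024 + 0.040) = 0.14 / 0.092 = 1.5217
k* = 1.5217^(1/0.74) ≈ 1.7636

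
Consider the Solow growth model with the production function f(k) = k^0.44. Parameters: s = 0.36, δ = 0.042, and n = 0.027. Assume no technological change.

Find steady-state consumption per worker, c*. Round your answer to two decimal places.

c* ≈ 2.34

In steady state, investment equals break-even investment: s·k^α = (n + δ)·k.
Rearranging, k^(1−α) = s / (n + δ).
k^0.56 = 0.36 / (0.027 + 0.042) = 0.36 / 0.069 = 5.2174
k* = 5.2174^(1/0.56) ≈ 19.1059
y* = (k*)^α = 19.1059^0.44 ≈ 3.6620
c* = (1 − s)·y* = (1 − 0.36) × 3.6620 ≈ 2.3437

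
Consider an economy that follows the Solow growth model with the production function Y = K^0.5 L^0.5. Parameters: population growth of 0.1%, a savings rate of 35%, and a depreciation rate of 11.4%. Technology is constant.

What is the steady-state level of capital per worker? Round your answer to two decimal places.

At the steady state, Δk = 0, so s·k^α = (n + δ)·k.
Dividing both sides by k: k^(1−α) = s / (n + δ).
k^0.5 = 0.35 / (0.001 + 0.114) = 0.35 / 0.115 = 3.0435
k* = 3.0435^(1/0.5) ≈ 9.2629

k* ≈ 9.26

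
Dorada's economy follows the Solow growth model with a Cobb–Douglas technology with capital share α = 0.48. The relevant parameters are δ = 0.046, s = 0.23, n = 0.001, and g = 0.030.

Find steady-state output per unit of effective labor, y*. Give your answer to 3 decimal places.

y* = 2.746

In steady state, investment equals break-even investment: s·k^α = (n + g + δ)·k.
Dividing both sides by k: k^(1−α) = s / (n + g + δ).
k^0.52 = 0.23 / (0.001 + 0.030 + 0.046) = 0.23 / 0.077 = 2.9870
k* = 2.9870^(1/0.52) ≈ 8.2019
y* = (k*)^α = 8.2019^0.48 ≈ 2.7459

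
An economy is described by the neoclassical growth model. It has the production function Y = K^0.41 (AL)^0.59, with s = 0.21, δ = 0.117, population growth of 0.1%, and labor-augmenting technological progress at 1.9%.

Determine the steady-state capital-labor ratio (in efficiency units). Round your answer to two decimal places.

k* ≈ 2.06

In steady state, investment equals break-even investment: s·k^α = (n + g + δ)·k.
Dividing both sides by k: k^(1−α) = s / (n + g + δ).
k^0.59 = 0.21 / (0.001 + 0.019 + 0.117) = 0.21 / 0.137 = 1.5328
k* = 1.5328^(1/0.59) ≈ 2.0624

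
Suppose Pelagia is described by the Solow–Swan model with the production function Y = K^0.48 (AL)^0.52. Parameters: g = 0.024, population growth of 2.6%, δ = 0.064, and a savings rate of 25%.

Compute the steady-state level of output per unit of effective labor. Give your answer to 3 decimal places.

Steady state requires s·f(k) = (n + g + δ)·k, i.e. s·k^α = (n + g + δ)·k.
Dividing both sides by k: k^(1−α) = s / (n + g + δ).
k^0.52 = 0.25 / (0.026 + 0.024 + 0.064) = 0.25 / 0.114 = 2.1930
k* = 2.1930^(1/0.52) ≈ 4.5273
y* = (k*)^α = 4.5273^0.48 ≈ 2.0644

y* = 2.064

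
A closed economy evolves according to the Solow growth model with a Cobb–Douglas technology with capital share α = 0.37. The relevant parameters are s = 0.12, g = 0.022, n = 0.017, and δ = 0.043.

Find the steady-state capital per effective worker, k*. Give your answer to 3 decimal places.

k* ≈ 1.830

In steady state, investment equals break-even investment: s·k^α = (n + g + δ)·k.
Rearranging, k^(1−α) = s / (n + g + δ).
k^0.63 = 0.12 / (0.017 + 0.022 + 0.043) = 0.12 / 0.082 = 1.4634
k* = 1.4634^(1/0.63) ≈ 1.8301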